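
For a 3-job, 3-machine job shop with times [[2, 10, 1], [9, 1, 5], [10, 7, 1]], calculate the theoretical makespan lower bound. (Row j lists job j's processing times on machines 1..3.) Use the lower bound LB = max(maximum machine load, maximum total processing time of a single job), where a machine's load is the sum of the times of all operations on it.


Machine loads:
  Machine 1: 2 + 9 + 10 = 21
  Machine 2: 10 + 1 + 7 = 18
  Machine 3: 1 + 5 + 1 = 7
Max machine load = 21
Job totals:
  Job 1: 13
  Job 2: 15
  Job 3: 18
Max job total = 18
Lower bound = max(21, 18) = 21

21


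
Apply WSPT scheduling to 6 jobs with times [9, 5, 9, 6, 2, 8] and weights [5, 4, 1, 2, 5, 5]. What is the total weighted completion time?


Compute p/w ratios and sort ascending (WSPT): [(2, 5), (5, 4), (8, 5), (9, 5), (6, 2), (9, 1)]
Compute weighted completion times:
  Job (p=2,w=5): C=2, w*C=5*2=10
  Job (p=5,w=4): C=7, w*C=4*7=28
  Job (p=8,w=5): C=15, w*C=5*15=75
  Job (p=9,w=5): C=24, w*C=5*24=120
  Job (p=6,w=2): C=30, w*C=2*30=60
  Job (p=9,w=1): C=39, w*C=1*39=39
Total weighted completion time = 332

332


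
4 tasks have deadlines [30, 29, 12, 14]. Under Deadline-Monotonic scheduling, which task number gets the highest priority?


Sort tasks by relative deadline (ascending):
  Task 3: deadline = 12
  Task 4: deadline = 14
  Task 2: deadline = 29
  Task 1: deadline = 30
Priority order (highest first): [3, 4, 2, 1]
Highest priority task = 3

3


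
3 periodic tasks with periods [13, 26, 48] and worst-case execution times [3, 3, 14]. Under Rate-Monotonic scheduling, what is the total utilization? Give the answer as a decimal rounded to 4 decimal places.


Compute individual utilizations (exact fractions):
  Task 1: C/T = 3/13 (approx. 0.2308)
  Task 2: C/T = 3/26 (approx. 0.1154)
  Task 3: C/T = 14/48 = 7/24 (approx. 0.2917)
Total utilization U = 3/13 + 3/26 + 7/24 = 199/312
Rounded to 4 decimal places: U = 0.6378
RM (Liu & Layland) bound for 3 tasks = 0.779763; compare with U = 199/312 (approx. 0.637821)
U <= bound, so schedulable by RM sufficient condition.

0.6378


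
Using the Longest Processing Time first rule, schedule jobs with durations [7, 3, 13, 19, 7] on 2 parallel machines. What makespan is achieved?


Sort jobs in decreasing order (LPT): [19, 13, 7, 7, 3]
Assign each job to the least loaded machine:
  Machine 1: jobs [19, 7], load = 26
  Machine 2: jobs [13, 7, 3], load = 23
Makespan = max load = 26

26


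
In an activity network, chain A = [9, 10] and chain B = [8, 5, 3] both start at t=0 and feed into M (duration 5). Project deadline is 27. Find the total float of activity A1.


Forward pass: ES(A1) = sum of predecessors on chain A = 0
EF = ES + duration = 0 + 9 = 9
Backward pass: LF(M) = deadline = 27; LS(M) = 27 - 5 = 22
LF(A1) = LS(M) - sum(successors on chain A) = 22 - 10 = 12
LS = LF - duration = 12 - 9 = 3
Total float = LS - ES = 3 - 0 = 3

3


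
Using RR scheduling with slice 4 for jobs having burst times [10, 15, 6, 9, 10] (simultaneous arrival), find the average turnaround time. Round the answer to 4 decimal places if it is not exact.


Time quantum = 4
Execution trace:
  J1 runs 4 units, time = 4
  J2 runs 4 units, time = 8
  J3 runs 4 units, time = 12
  J4 runs 4 units, time = 16
  J5 runs 4 units, time = 20
  J1 runs 4 units, time = 24
  J2 runs 4 units, time = 28
  J3 runs 2 units, time = 30
  J4 runs 4 units, time = 34
  J5 runs 4 units, time = 38
  J1 runs 2 units, time = 40
  J2 runs 4 units, time = 44
  J4 runs 1 units, time = 45
  J5 runs 2 units, time = 47
  J2 runs 3 units, time = 50
Finish times: [40, 50, 30, 45, 47]
Average turnaround = 212/5 = 42.4

42.4


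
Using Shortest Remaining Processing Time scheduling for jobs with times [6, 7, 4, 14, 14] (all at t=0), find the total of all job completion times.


Since all jobs arrive at t=0, SRPT equals SPT ordering.
SPT order: [4, 6, 7, 14, 14]
Completion times:
  Job 1: p=4, C=4
  Job 2: p=6, C=10
  Job 3: p=7, C=17
  Job 4: p=14, C=31
  Job 5: p=14, C=45
Total completion time = 4 + 10 + 17 + 31 + 45 = 107

107


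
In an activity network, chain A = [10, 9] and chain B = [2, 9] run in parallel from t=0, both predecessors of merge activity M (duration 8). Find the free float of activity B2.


ES(B2) = sum of predecessors on chain B = 2
EF(B2) = ES + duration = 2 + 9 = 11
Successor of B2 is M. ES(M) = max(sum(A), sum(B)) = max(19, 11) = 19
Free float = ES(successor) - EF(current) = 19 - 11 = 8

8


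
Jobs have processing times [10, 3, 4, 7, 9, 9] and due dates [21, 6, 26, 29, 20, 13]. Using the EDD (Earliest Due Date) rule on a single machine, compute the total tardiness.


Sort by due date (EDD order): [(3, 6), (9, 13), (9, 20), (10, 21), (4, 26), (7, 29)]
Compute completion times and tardiness:
  Job 1: p=3, d=6, C=3, tardiness=max(0,3-6)=0
  Job 2: p=9, d=13, C=12, tardiness=max(0,12-13)=0
  Job 3: p=9, d=20, C=21, tardiness=max(0,21-20)=1
  Job 4: p=10, d=21, C=31, tardiness=max(0,31-21)=10
  Job 5: p=4, d=26, C=35, tardiness=max(0,35-26)=9
  Job 6: p=7, d=29, C=42, tardiness=max(0,42-29)=13
Total tardiness = 33

33


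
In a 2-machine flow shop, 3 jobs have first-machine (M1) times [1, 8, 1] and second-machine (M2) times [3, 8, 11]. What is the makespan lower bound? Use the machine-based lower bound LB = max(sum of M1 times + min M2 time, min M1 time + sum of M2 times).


LB1 = sum(M1 times) + min(M2 times) = 10 + 3 = 13
LB2 = min(M1 times) + sum(M2 times) = 1 + 22 = 23
Lower bound = max(LB1, LB2) = max(13, 23) = 23

23


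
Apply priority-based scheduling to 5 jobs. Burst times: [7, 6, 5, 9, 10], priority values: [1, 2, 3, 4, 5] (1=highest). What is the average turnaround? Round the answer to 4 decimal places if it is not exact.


Sort by priority (ascending = highest first):
Order: [(1, 7), (2, 6), (3, 5), (4, 9), (5, 10)]
Completion times:
  Priority 1, burst=7, C=7
  Priority 2, burst=6, C=13
  Priority 3, burst=5, C=18
  Priority 4, burst=9, C=27
  Priority 5, burst=10, C=37
Average turnaround = 102/5 = 20.4

20.4


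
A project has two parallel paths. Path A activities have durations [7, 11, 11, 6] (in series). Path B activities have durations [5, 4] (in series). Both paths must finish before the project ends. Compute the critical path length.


Path A total = 7 + 11 + 11 + 6 = 35
Path B total = 5 + 4 = 9
Critical path = longest path = max(35, 9) = 35

35


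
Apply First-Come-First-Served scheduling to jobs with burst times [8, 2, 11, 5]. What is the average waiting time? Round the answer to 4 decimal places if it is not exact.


FCFS order (as given): [8, 2, 11, 5]
Waiting times:
  Job 1: wait = 0
  Job 2: wait = 8
  Job 3: wait = 10
  Job 4: wait = 21
Sum of waiting times = 39
Average waiting time = 39/4 = 9.75

9.75


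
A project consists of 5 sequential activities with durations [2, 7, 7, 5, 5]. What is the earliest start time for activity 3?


Activity 3 starts after activities 1 through 2 complete.
Predecessor durations: [2, 7]
ES = 2 + 7 = 9

9


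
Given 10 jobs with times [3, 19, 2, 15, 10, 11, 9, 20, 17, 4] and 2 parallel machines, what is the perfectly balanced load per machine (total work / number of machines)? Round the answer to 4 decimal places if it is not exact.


Total processing time = 3 + 19 + 2 + 15 + 10 + 11 + 9 + 20 + 17 + 4 = 110
Number of machines = 2
Ideal balanced load = 110 / 2 = 55.0

55.0


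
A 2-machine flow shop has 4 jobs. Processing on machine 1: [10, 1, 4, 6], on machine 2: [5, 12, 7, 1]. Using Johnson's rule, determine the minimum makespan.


Apply Johnson's rule:
  Group 1 (a <= b): [(2, 1, 12), (3, 4, 7)]
  Group 2 (a > b): [(1, 10, 5), (4, 6, 1)]
Optimal job order: [2, 3, 1, 4]
Schedule:
  Job 2: M1 done at 1, M2 done at 13
  Job 3: M1 done at 5, M2 done at 20
  Job 1: M1 done at 15, M2 done at 25
  Job 4: M1 done at 21, M2 done at 26
Makespan = 26

26


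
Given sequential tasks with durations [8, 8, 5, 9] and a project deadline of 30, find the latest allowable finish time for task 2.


LF(activity 2) = deadline - sum of successor durations
Successors: activities 3 through 4 with durations [5, 9]
Sum of successor durations = 14
LF = 30 - 14 = 16

16


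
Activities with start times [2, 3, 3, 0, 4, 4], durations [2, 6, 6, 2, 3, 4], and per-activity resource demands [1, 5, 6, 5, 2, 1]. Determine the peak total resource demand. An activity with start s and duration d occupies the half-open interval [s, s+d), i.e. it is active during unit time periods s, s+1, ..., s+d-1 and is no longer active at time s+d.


Each activity i is active on [start_i, start_i + duration_i).
Compute total resource usage per time slot:
  t=0: active resources = [5], total = 5
  t=1: active resources = [5], total = 5
  t=2: active resources = [1], total = 1
  t=3: active resources = [1, 5, 6], total = 12
  t=4: active resources = [5, 6, 2, 1], total = 14
  t=5: active resources = [5, 6, 2, 1], total = 14
  t=6: active resources = [5, 6, 2, 1], total = 14
  t=7: active resources = [5, 6, 1], total = 12
  t=8: active resources = [5, 6], total = 11
Peak resource demand = 14

14


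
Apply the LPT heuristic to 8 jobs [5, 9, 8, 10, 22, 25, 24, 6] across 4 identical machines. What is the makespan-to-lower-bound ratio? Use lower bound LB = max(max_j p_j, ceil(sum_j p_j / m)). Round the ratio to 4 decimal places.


LPT order: [25, 24, 22, 10, 9, 8, 6, 5]
Machine loads after assignment: [25, 29, 28, 27]
LPT makespan = 29
Lower bound = max(max_job, ceil(total/4)) = max(25, 28) = 28
Ratio = 29 / 28 = 1.0357

1.0357


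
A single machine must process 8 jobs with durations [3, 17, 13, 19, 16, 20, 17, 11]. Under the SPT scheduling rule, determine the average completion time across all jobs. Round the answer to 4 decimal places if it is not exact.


Sort jobs by processing time (SPT order): [3, 11, 13, 16, 17, 17, 19, 20]
Compute completion times sequentially:
  Job 1: processing = 3, completes at 3
  Job 2: processing = 11, completes at 14
  Job 3: processing = 13, completes at 27
  Job 4: processing = 16, completes at 43
  Job 5: processing = 17, completes at 60
  Job 6: processing = 17, completes at 77
  Job 7: processing = 19, completes at 96
  Job 8: processing = 20, completes at 116
Sum of completion times = 436
Average completion time = 436/8 = 54.5

54.5


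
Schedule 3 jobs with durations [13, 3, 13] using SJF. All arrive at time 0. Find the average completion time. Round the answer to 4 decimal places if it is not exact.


SJF order (ascending): [3, 13, 13]
Completion times:
  Job 1: burst=3, C=3
  Job 2: burst=13, C=16
  Job 3: burst=13, C=29
Average completion = 48/3 = 16.0

16.0


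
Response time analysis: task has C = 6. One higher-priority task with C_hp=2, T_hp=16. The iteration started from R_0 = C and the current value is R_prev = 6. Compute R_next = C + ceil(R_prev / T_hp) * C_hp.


R_next = C + ceil(R_prev / T_hp) * C_hp
ceil(6 / 16) = ceil(0.375) = 1
Interference = 1 * 2 = 2
R_next = 6 + 2 = 8

8


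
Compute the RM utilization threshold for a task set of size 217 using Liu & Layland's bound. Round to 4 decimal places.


Compute 2^(1/217) = 1.0031993336
Subtract 1: 1.0031993336 - 1 = 0.0031993336
Multiply by n: 217 * 0.0031993336 = 0.6942553912
Round to 4 dp: 0.6943

0.6943


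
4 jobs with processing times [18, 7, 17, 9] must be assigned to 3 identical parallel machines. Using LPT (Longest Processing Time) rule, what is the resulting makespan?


Sort jobs in decreasing order (LPT): [18, 17, 9, 7]
Assign each job to the least loaded machine:
  Machine 1: jobs [18], load = 18
  Machine 2: jobs [17], load = 17
  Machine 3: jobs [9, 7], load = 16
Makespan = max load = 18

18


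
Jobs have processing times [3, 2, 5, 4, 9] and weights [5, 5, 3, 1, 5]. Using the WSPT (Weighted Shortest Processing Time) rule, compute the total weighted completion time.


Compute p/w ratios and sort ascending (WSPT): [(2, 5), (3, 5), (5, 3), (9, 5), (4, 1)]
Compute weighted completion times:
  Job (p=2,w=5): C=2, w*C=5*2=10
  Job (p=3,w=5): C=5, w*C=5*5=25
  Job (p=5,w=3): C=10, w*C=3*10=30
  Job (p=9,w=5): C=19, w*C=5*19=95
  Job (p=4,w=1): C=23, w*C=1*23=23
Total weighted completion time = 183

183


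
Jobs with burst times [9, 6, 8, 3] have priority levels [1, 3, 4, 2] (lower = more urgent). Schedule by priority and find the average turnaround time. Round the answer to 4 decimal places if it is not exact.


Sort by priority (ascending = highest first):
Order: [(1, 9), (2, 3), (3, 6), (4, 8)]
Completion times:
  Priority 1, burst=9, C=9
  Priority 2, burst=3, C=12
  Priority 3, burst=6, C=18
  Priority 4, burst=8, C=26
Average turnaround = 65/4 = 16.25

16.25


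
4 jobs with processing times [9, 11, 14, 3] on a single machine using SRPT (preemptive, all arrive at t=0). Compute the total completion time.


Since all jobs arrive at t=0, SRPT equals SPT ordering.
SPT order: [3, 9, 11, 14]
Completion times:
  Job 1: p=3, C=3
  Job 2: p=9, C=12
  Job 3: p=11, C=23
  Job 4: p=14, C=37
Total completion time = 3 + 12 + 23 + 37 = 75

75


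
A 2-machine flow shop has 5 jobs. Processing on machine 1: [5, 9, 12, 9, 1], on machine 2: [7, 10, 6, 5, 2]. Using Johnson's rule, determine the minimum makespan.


Apply Johnson's rule:
  Group 1 (a <= b): [(5, 1, 2), (1, 5, 7), (2, 9, 10)]
  Group 2 (a > b): [(3, 12, 6), (4, 9, 5)]
Optimal job order: [5, 1, 2, 3, 4]
Schedule:
  Job 5: M1 done at 1, M2 done at 3
  Job 1: M1 done at 6, M2 done at 13
  Job 2: M1 done at 15, M2 done at 25
  Job 3: M1 done at 27, M2 done at 33
  Job 4: M1 done at 36, M2 done at 41
Makespan = 41

41


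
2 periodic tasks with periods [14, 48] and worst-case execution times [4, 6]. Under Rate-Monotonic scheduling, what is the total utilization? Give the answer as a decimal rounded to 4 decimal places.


Compute individual utilizations (exact fractions):
  Task 1: C/T = 4/14 = 2/7 (approx. 0.2857)
  Task 2: C/T = 6/48 = 1/8 (approx. 0.125)
Total utilization U = 2/7 + 1/8 = 23/56
Rounded to 4 decimal places: U = 0.4107
RM (Liu & Layland) bound for 2 tasks = 0.828427; compare with U = 23/56 (approx. 0.410714)
U <= bound, so schedulable by RM sufficient condition.

0.4107


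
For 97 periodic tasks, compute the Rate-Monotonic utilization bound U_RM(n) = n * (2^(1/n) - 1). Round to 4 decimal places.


Compute 2^(1/97) = 1.0071714397
Subtract 1: 1.0071714397 - 1 = 0.0071714397
Multiply by n: 97 * 0.0071714397 = 0.6956296509
Round to 4 dp: 0.6956

0.6956


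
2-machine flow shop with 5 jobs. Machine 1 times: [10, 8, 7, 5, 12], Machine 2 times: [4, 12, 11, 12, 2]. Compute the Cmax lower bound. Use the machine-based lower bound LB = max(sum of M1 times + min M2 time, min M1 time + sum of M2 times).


LB1 = sum(M1 times) + min(M2 times) = 42 + 2 = 44
LB2 = min(M1 times) + sum(M2 times) = 5 + 41 = 46
Lower bound = max(LB1, LB2) = max(44, 46) = 46

46


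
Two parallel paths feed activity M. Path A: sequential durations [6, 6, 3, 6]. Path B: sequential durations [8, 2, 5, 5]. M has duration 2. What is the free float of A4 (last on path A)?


ES(A4) = sum of predecessors on chain A = 15
EF(A4) = ES + duration = 15 + 6 = 21
Successor of A4 is M. ES(M) = max(sum(A), sum(B)) = max(21, 20) = 21
Free float = ES(successor) - EF(current) = 21 - 21 = 0

0


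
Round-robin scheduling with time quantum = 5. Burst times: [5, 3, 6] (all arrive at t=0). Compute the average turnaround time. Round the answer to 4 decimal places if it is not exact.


Time quantum = 5
Execution trace:
  J1 runs 5 units, time = 5
  J2 runs 3 units, time = 8
  J3 runs 5 units, time = 13
  J3 runs 1 units, time = 14
Finish times: [5, 8, 14]
Average turnaround = 27/3 = 9.0

9.0


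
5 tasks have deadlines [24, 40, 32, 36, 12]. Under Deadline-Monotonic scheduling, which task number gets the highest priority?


Sort tasks by relative deadline (ascending):
  Task 5: deadline = 12
  Task 1: deadline = 24
  Task 3: deadline = 32
  Task 4: deadline = 36
  Task 2: deadline = 40
Priority order (highest first): [5, 1, 3, 4, 2]
Highest priority task = 5

5


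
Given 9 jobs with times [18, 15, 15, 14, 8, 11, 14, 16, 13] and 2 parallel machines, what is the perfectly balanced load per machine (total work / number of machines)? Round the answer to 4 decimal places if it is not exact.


Total processing time = 18 + 15 + 15 + 14 + 8 + 11 + 14 + 16 + 13 = 124
Number of machines = 2
Ideal balanced load = 124 / 2 = 62.0

62.0


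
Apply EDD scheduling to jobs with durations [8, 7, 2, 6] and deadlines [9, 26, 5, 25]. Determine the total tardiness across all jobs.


Sort by due date (EDD order): [(2, 5), (8, 9), (6, 25), (7, 26)]
Compute completion times and tardiness:
  Job 1: p=2, d=5, C=2, tardiness=max(0,2-5)=0
  Job 2: p=8, d=9, C=10, tardiness=max(0,10-9)=1
  Job 3: p=6, d=25, C=16, tardiness=max(0,16-25)=0
  Job 4: p=7, d=26, C=23, tardiness=max(0,23-26)=0
Total tardiness = 1

1


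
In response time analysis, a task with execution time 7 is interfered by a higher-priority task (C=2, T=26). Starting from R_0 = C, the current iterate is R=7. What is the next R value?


R_next = C + ceil(R_prev / T_hp) * C_hp
ceil(7 / 26) = ceil(0.2692) = 1
Interference = 1 * 2 = 2
R_next = 7 + 2 = 9

9


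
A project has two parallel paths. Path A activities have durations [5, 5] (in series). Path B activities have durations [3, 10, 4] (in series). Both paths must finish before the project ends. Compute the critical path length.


Path A total = 5 + 5 = 10
Path B total = 3 + 10 + 4 = 17
Critical path = longest path = max(10, 17) = 17

17


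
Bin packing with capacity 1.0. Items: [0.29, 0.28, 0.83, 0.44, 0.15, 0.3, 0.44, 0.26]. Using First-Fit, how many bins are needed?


Place items sequentially using First-Fit:
  Item 0.29 -> new Bin 1
  Item 0.28 -> Bin 1 (now 0.57)
  Item 0.83 -> new Bin 2
  Item 0.44 -> new Bin 3
  Item 0.15 -> Bin 1 (now 0.72)
  Item 0.3 -> Bin 3 (now 0.74)
  Item 0.44 -> new Bin 4
  Item 0.26 -> Bin 1 (now 0.98)
Total bins used = 4

4


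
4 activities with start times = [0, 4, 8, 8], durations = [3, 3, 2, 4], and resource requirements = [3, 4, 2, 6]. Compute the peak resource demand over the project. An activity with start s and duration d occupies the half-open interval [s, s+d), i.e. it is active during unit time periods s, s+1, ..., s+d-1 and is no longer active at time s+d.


Each activity i is active on [start_i, start_i + duration_i).
Compute total resource usage per time slot:
  t=0: active resources = [3], total = 3
  t=1: active resources = [3], total = 3
  t=2: active resources = [3], total = 3
  t=3: active resources = [], total = 0
  t=4: active resources = [4], total = 4
  t=5: active resources = [4], total = 4
  t=6: active resources = [4], total = 4
  t=7: active resources = [], total = 0
  t=8: active resources = [2, 6], total = 8
  t=9: active resources = [2, 6], total = 8
  t=10: active resources = [6], total = 6
  t=11: active resources = [6], total = 6
Peak resource demand = 8

8


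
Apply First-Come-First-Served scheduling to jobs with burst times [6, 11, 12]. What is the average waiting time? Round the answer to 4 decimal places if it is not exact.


FCFS order (as given): [6, 11, 12]
Waiting times:
  Job 1: wait = 0
  Job 2: wait = 6
  Job 3: wait = 17
Sum of waiting times = 23
Average waiting time = 23/3 = 7.6667

7.6667


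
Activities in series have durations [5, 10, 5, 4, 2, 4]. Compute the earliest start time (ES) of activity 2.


Activity 2 starts after activities 1 through 1 complete.
Predecessor durations: [5]
ES = 5 = 5

5


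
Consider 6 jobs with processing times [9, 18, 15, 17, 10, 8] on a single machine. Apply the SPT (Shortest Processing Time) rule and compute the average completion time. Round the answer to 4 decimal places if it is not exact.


Sort jobs by processing time (SPT order): [8, 9, 10, 15, 17, 18]
Compute completion times sequentially:
  Job 1: processing = 8, completes at 8
  Job 2: processing = 9, completes at 17
  Job 3: processing = 10, completes at 27
  Job 4: processing = 15, completes at 42
  Job 5: processing = 17, completes at 59
  Job 6: processing = 18, completes at 77
Sum of completion times = 230
Average completion time = 230/6 = 38.3333

38.3333


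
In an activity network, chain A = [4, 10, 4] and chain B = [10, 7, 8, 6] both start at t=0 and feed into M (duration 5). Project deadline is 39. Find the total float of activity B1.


Forward pass: ES(B1) = sum of predecessors on chain B = 0
EF = ES + duration = 0 + 10 = 10
Backward pass: LF(M) = deadline = 39; LS(M) = 39 - 5 = 34
LF(B1) = LS(M) - sum(successors on chain B) = 34 - 21 = 13
LS = LF - duration = 13 - 10 = 3
Total float = LS - ES = 3 - 0 = 3

3


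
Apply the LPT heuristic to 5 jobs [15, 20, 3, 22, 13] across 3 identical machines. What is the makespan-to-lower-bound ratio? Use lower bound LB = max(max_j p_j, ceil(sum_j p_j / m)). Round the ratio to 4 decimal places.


LPT order: [22, 20, 15, 13, 3]
Machine loads after assignment: [22, 23, 28]
LPT makespan = 28
Lower bound = max(max_job, ceil(total/3)) = max(22, 25) = 25
Ratio = 28 / 25 = 1.12

1.12


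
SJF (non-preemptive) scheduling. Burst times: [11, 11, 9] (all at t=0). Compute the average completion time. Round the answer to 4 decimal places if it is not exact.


SJF order (ascending): [9, 11, 11]
Completion times:
  Job 1: burst=9, C=9
  Job 2: burst=11, C=20
  Job 3: burst=11, C=31
Average completion = 60/3 = 20.0

20.0


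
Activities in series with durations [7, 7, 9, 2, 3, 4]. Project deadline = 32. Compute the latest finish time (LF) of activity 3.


LF(activity 3) = deadline - sum of successor durations
Successors: activities 4 through 6 with durations [2, 3, 4]
Sum of successor durations = 9
LF = 32 - 9 = 23

23


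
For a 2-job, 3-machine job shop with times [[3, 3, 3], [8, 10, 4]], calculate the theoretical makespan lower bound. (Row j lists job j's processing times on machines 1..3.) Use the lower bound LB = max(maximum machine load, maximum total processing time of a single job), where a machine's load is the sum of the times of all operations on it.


Machine loads:
  Machine 1: 3 + 8 = 11
  Machine 2: 3 + 10 = 13
  Machine 3: 3 + 4 = 7
Max machine load = 13
Job totals:
  Job 1: 9
  Job 2: 22
Max job total = 22
Lower bound = max(13, 22) = 22

22


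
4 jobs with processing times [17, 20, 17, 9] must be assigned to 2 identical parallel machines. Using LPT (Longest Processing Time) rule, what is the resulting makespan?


Sort jobs in decreasing order (LPT): [20, 17, 17, 9]
Assign each job to the least loaded machine:
  Machine 1: jobs [20, 9], load = 29
  Machine 2: jobs [17, 17], load = 34
Makespan = max load = 34

34


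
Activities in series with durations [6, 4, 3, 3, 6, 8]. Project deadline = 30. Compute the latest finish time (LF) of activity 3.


LF(activity 3) = deadline - sum of successor durations
Successors: activities 4 through 6 with durations [3, 6, 8]
Sum of successor durations = 17
LF = 30 - 17 = 13

13


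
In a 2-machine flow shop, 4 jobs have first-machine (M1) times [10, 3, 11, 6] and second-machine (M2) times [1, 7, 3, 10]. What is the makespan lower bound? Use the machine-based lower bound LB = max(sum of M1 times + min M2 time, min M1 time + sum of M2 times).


LB1 = sum(M1 times) + min(M2 times) = 30 + 1 = 31
LB2 = min(M1 times) + sum(M2 times) = 3 + 21 = 24
Lower bound = max(LB1, LB2) = max(31, 24) = 31

31


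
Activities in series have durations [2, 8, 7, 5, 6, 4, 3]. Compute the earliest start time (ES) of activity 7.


Activity 7 starts after activities 1 through 6 complete.
Predecessor durations: [2, 8, 7, 5, 6, 4]
ES = 2 + 8 + 7 + 5 + 6 + 4 = 32

32


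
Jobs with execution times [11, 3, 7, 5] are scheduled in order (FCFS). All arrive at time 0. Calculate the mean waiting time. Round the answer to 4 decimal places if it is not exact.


FCFS order (as given): [11, 3, 7, 5]
Waiting times:
  Job 1: wait = 0
  Job 2: wait = 11
  Job 3: wait = 14
  Job 4: wait = 21
Sum of waiting times = 46
Average waiting time = 46/4 = 11.5

11.5


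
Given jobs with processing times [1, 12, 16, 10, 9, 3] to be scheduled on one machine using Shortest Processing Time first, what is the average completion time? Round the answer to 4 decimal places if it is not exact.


Sort jobs by processing time (SPT order): [1, 3, 9, 10, 12, 16]
Compute completion times sequentially:
  Job 1: processing = 1, completes at 1
  Job 2: processing = 3, completes at 4
  Job 3: processing = 9, completes at 13
  Job 4: processing = 10, completes at 23
  Job 5: processing = 12, completes at 35
  Job 6: processing = 16, completes at 51
Sum of completion times = 127
Average completion time = 127/6 = 21.1667

21.1667


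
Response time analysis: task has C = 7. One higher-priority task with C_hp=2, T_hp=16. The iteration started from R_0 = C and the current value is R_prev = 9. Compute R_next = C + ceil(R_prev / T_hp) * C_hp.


R_next = C + ceil(R_prev / T_hp) * C_hp
ceil(9 / 16) = ceil(0.5625) = 1
Interference = 1 * 2 = 2
R_next = 7 + 2 = 9
R_next = R_prev, so the iteration has converged (response time = 9).

9


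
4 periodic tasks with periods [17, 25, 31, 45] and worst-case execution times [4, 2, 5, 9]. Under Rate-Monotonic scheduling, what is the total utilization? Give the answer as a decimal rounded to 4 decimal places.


Compute individual utilizations (exact fractions):
  Task 1: C/T = 4/17 (approx. 0.2353)
  Task 2: C/T = 2/25 (approx. 0.08)
  Task 3: C/T = 5/31 (approx. 0.1613)
  Task 4: C/T = 9/45 = 1/5 (approx. 0.2)
Total utilization U = 4/17 + 2/25 + 5/31 + 1/5 = 8914/13175
Rounded to 4 decimal places: U = 0.6766
RM (Liu & Layland) bound for 4 tasks = 0.756828; compare with U = 8914/13175 (approx. 0.676584)
U <= bound, so schedulable by RM sufficient condition.

0.6766


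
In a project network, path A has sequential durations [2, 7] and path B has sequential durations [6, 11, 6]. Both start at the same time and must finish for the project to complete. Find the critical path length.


Path A total = 2 + 7 = 9
Path B total = 6 + 11 + 6 = 23
Critical path = longest path = max(9, 23) = 23

23


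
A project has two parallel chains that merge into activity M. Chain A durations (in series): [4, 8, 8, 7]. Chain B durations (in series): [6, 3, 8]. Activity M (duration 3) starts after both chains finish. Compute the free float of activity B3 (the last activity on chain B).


ES(B3) = sum of predecessors on chain B = 9
EF(B3) = ES + duration = 9 + 8 = 17
Successor of B3 is M. ES(M) = max(sum(A), sum(B)) = max(27, 17) = 27
Free float = ES(successor) - EF(current) = 27 - 17 = 10

10


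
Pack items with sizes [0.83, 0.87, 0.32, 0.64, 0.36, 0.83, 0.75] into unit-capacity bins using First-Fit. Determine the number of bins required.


Place items sequentially using First-Fit:
  Item 0.83 -> new Bin 1
  Item 0.87 -> new Bin 2
  Item 0.32 -> new Bin 3
  Item 0.64 -> Bin 3 (now 0.96)
  Item 0.36 -> new Bin 4
  Item 0.83 -> new Bin 5
  Item 0.75 -> new Bin 6
Total bins used = 6

6


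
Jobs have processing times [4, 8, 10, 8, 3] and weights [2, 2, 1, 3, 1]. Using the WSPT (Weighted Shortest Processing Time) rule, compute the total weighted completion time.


Compute p/w ratios and sort ascending (WSPT): [(4, 2), (8, 3), (3, 1), (8, 2), (10, 1)]
Compute weighted completion times:
  Job (p=4,w=2): C=4, w*C=2*4=8
  Job (p=8,w=3): C=12, w*C=3*12=36
  Job (p=3,w=1): C=15, w*C=1*15=15
  Job (p=8,w=2): C=23, w*C=2*23=46
  Job (p=10,w=1): C=33, w*C=1*33=33
Total weighted completion time = 138

138


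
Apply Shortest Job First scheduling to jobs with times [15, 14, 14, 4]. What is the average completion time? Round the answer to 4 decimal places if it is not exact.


SJF order (ascending): [4, 14, 14, 15]
Completion times:
  Job 1: burst=4, C=4
  Job 2: burst=14, C=18
  Job 3: burst=14, C=32
  Job 4: burst=15, C=47
Average completion = 101/4 = 25.25

25.25


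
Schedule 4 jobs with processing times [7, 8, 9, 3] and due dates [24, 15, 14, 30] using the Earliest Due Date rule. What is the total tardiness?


Sort by due date (EDD order): [(9, 14), (8, 15), (7, 24), (3, 30)]
Compute completion times and tardiness:
  Job 1: p=9, d=14, C=9, tardiness=max(0,9-14)=0
  Job 2: p=8, d=15, C=17, tardiness=max(0,17-15)=2
  Job 3: p=7, d=24, C=24, tardiness=max(0,24-24)=0
  Job 4: p=3, d=30, C=27, tardiness=max(0,27-30)=0
Total tardiness = 2

2


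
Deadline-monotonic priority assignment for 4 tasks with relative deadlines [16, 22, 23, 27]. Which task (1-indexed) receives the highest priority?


Sort tasks by relative deadline (ascending):
  Task 1: deadline = 16
  Task 2: deadline = 22
  Task 3: deadline = 23
  Task 4: deadline = 27
Priority order (highest first): [1, 2, 3, 4]
Highest priority task = 1

1


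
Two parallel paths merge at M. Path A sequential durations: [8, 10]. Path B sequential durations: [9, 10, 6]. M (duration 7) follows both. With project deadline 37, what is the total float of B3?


Forward pass: ES(B3) = sum of predecessors on chain B = 19
EF = ES + duration = 19 + 6 = 25
Backward pass: LF(M) = deadline = 37; LS(M) = 37 - 7 = 30
LF(B3) = LS(M) - sum(successors on chain B) = 30 - 0 = 30
LS = LF - duration = 30 - 6 = 24
Total float = LS - ES = 24 - 19 = 5

5


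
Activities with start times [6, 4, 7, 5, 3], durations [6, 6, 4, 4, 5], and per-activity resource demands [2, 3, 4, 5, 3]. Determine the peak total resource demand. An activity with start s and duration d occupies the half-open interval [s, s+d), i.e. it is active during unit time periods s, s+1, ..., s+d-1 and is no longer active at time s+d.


Each activity i is active on [start_i, start_i + duration_i).
Compute total resource usage per time slot:
  t=0: active resources = [], total = 0
  t=1: active resources = [], total = 0
  t=2: active resources = [], total = 0
  t=3: active resources = [3], total = 3
  t=4: active resources = [3, 3], total = 6
  t=5: active resources = [3, 5, 3], total = 11
  t=6: active resources = [2, 3, 5, 3], total = 13
  t=7: active resources = [2, 3, 4, 5, 3], total = 17
  t=8: active resources = [2, 3, 4, 5], total = 14
  t=9: active resources = [2, 3, 4], total = 9
  t=10: active resources = [2, 4], total = 6
  t=11: active resources = [2], total = 2
Peak resource demand = 17

17


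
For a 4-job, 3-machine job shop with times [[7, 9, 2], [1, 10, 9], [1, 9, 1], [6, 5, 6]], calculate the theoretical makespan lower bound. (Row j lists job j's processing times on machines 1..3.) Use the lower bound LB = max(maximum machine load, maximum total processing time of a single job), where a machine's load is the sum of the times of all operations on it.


Machine loads:
  Machine 1: 7 + 1 + 1 + 6 = 15
  Machine 2: 9 + 10 + 9 + 5 = 33
  Machine 3: 2 + 9 + 1 + 6 = 18
Max machine load = 33
Job totals:
  Job 1: 18
  Job 2: 20
  Job 3: 11
  Job 4: 17
Max job total = 20
Lower bound = max(33, 20) = 33

33


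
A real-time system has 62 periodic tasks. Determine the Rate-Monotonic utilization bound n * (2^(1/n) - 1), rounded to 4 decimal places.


Compute 2^(1/62) = 1.0112425207
Subtract 1: 1.0112425207 - 1 = 0.0112425207
Multiply by n: 62 * 0.0112425207 = 0.6970362834
Round to 4 dp: 0.6970

0.6970


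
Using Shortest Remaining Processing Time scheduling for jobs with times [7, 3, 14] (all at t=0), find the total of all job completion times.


Since all jobs arrive at t=0, SRPT equals SPT ordering.
SPT order: [3, 7, 14]
Completion times:
  Job 1: p=3, C=3
  Job 2: p=7, C=10
  Job 3: p=14, C=24
Total completion time = 3 + 10 + 24 = 37

37


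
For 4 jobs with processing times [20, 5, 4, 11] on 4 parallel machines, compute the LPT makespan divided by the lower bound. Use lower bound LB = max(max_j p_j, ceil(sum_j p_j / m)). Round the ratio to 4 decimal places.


LPT order: [20, 11, 5, 4]
Machine loads after assignment: [20, 11, 5, 4]
LPT makespan = 20
Lower bound = max(max_job, ceil(total/4)) = max(20, 10) = 20
Ratio = 20 / 20 = 1.0

1.0


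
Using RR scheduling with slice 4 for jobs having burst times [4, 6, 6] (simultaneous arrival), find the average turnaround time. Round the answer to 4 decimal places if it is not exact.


Time quantum = 4
Execution trace:
  J1 runs 4 units, time = 4
  J2 runs 4 units, time = 8
  J3 runs 4 units, time = 12
  J2 runs 2 units, time = 14
  J3 runs 2 units, time = 16
Finish times: [4, 14, 16]
Average turnaround = 34/3 = 11.3333

11.3333


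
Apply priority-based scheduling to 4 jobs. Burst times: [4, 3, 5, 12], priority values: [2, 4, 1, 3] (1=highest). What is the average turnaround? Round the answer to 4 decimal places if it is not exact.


Sort by priority (ascending = highest first):
Order: [(1, 5), (2, 4), (3, 12), (4, 3)]
Completion times:
  Priority 1, burst=5, C=5
  Priority 2, burst=4, C=9
  Priority 3, burst=12, C=21
  Priority 4, burst=3, C=24
Average turnaround = 59/4 = 14.75

14.75


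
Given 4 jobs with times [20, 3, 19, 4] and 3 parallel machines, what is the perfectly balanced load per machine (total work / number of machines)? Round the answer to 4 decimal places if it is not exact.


Total processing time = 20 + 3 + 19 + 4 = 46
Number of machines = 3
Ideal balanced load = 46 / 3 = 15.3333

15.3333


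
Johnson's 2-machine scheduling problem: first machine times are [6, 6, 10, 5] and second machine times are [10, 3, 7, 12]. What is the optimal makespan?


Apply Johnson's rule:
  Group 1 (a <= b): [(4, 5, 12), (1, 6, 10)]
  Group 2 (a > b): [(3, 10, 7), (2, 6, 3)]
Optimal job order: [4, 1, 3, 2]
Schedule:
  Job 4: M1 done at 5, M2 done at 17
  Job 1: M1 done at 11, M2 done at 27
  Job 3: M1 done at 21, M2 done at 34
  Job 2: M1 done at 27, M2 done at 37
Makespan = 37

37


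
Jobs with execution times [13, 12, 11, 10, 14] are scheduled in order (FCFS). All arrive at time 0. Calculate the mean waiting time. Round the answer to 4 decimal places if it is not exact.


FCFS order (as given): [13, 12, 11, 10, 14]
Waiting times:
  Job 1: wait = 0
  Job 2: wait = 13
  Job 3: wait = 25
  Job 4: wait = 36
  Job 5: wait = 46
Sum of waiting times = 120
Average waiting time = 120/5 = 24.0

24.0


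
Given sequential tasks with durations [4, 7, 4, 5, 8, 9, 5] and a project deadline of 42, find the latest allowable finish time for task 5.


LF(activity 5) = deadline - sum of successor durations
Successors: activities 6 through 7 with durations [9, 5]
Sum of successor durations = 14
LF = 42 - 14 = 28

28


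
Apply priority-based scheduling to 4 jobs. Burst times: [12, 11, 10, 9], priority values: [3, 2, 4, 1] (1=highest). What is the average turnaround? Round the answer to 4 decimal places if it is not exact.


Sort by priority (ascending = highest first):
Order: [(1, 9), (2, 11), (3, 12), (4, 10)]
Completion times:
  Priority 1, burst=9, C=9
  Priority 2, burst=11, C=20
  Priority 3, burst=12, C=32
  Priority 4, burst=10, C=42
Average turnaround = 103/4 = 25.75

25.75


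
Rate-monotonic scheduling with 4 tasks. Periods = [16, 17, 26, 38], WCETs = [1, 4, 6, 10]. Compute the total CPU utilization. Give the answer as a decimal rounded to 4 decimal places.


Compute individual utilizations (exact fractions):
  Task 1: C/T = 1/16 (approx. 0.0625)
  Task 2: C/T = 4/17 (approx. 0.2353)
  Task 3: C/T = 6/26 = 3/13 (approx. 0.2308)
  Task 4: C/T = 10/38 = 5/19 (approx. 0.2632)
Total utilization U = 1/16 + 4/17 + 3/13 + 5/19 = 53191/67184
Rounded to 4 decimal places: U = 0.7917
RM (Liu & Layland) bound for 4 tasks = 0.756828; compare with U = 53191/67184 (approx. 0.791721)
bound < U <= 1, so the RM sufficient condition is not met (inconclusive; an exact test such as response-time analysis is needed).

0.7917


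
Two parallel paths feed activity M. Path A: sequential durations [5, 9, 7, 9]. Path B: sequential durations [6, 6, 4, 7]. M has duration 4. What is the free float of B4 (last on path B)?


ES(B4) = sum of predecessors on chain B = 16
EF(B4) = ES + duration = 16 + 7 = 23
Successor of B4 is M. ES(M) = max(sum(A), sum(B)) = max(30, 23) = 30
Free float = ES(successor) - EF(current) = 30 - 23 = 7

7


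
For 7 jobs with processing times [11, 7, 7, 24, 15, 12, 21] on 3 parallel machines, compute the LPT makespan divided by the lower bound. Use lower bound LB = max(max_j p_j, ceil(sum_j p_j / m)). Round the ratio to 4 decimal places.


LPT order: [24, 21, 15, 12, 11, 7, 7]
Machine loads after assignment: [31, 32, 34]
LPT makespan = 34
Lower bound = max(max_job, ceil(total/3)) = max(24, 33) = 33
Ratio = 34 / 33 = 1.0303

1.0303


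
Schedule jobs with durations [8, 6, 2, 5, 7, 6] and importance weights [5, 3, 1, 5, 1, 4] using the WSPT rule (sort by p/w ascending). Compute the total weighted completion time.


Compute p/w ratios and sort ascending (WSPT): [(5, 5), (6, 4), (8, 5), (6, 3), (2, 1), (7, 1)]
Compute weighted completion times:
  Job (p=5,w=5): C=5, w*C=5*5=25
  Job (p=6,w=4): C=11, w*C=4*11=44
  Job (p=8,w=5): C=19, w*C=5*19=95
  Job (p=6,w=3): C=25, w*C=3*25=75
  Job (p=2,w=1): C=27, w*C=1*27=27
  Job (p=7,w=1): C=34, w*C=1*34=34
Total weighted completion time = 300

300


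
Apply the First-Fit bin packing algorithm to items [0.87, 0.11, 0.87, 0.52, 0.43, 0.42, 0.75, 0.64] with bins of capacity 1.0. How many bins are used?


Place items sequentially using First-Fit:
  Item 0.87 -> new Bin 1
  Item 0.11 -> Bin 1 (now 0.98)
  Item 0.87 -> new Bin 2
  Item 0.52 -> new Bin 3
  Item 0.43 -> Bin 3 (now 0.95)
  Item 0.42 -> new Bin 4
  Item 0.75 -> new Bin 5
  Item 0.64 -> new Bin 6
Total bins used = 6

6


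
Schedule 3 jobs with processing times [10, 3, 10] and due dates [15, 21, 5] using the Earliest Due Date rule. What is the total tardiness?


Sort by due date (EDD order): [(10, 5), (10, 15), (3, 21)]
Compute completion times and tardiness:
  Job 1: p=10, d=5, C=10, tardiness=max(0,10-5)=5
  Job 2: p=10, d=15, C=20, tardiness=max(0,20-15)=5
  Job 3: p=3, d=21, C=23, tardiness=max(0,23-21)=2
Total tardiness = 12

12


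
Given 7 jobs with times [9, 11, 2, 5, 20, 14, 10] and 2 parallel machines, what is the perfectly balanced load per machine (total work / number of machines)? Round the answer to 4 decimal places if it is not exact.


Total processing time = 9 + 11 + 2 + 5 + 20 + 14 + 10 = 71
Number of machines = 2
Ideal balanced load = 71 / 2 = 35.5

35.5


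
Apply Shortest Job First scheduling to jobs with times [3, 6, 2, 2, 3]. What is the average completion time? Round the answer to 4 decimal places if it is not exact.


SJF order (ascending): [2, 2, 3, 3, 6]
Completion times:
  Job 1: burst=2, C=2
  Job 2: burst=2, C=4
  Job 3: burst=3, C=7
  Job 4: burst=3, C=10
  Job 5: burst=6, C=16
Average completion = 39/5 = 7.8

7.8


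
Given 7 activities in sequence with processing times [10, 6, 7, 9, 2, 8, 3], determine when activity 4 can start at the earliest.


Activity 4 starts after activities 1 through 3 complete.
Predecessor durations: [10, 6, 7]
ES = 10 + 6 + 7 = 23

23


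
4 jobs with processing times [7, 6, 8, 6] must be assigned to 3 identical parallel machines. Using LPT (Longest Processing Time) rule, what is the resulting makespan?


Sort jobs in decreasing order (LPT): [8, 7, 6, 6]
Assign each job to the least loaded machine:
  Machine 1: jobs [8], load = 8
  Machine 2: jobs [7], load = 7
  Machine 3: jobs [6, 6], load = 12
Makespan = max load = 12

12


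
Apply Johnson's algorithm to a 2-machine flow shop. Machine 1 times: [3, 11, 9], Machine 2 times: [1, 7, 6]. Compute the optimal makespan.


Apply Johnson's rule:
  Group 1 (a <= b): []
  Group 2 (a > b): [(2, 11, 7), (3, 9, 6), (1, 3, 1)]
Optimal job order: [2, 3, 1]
Schedule:
  Job 2: M1 done at 11, M2 done at 18
  Job 3: M1 done at 20, M2 done at 26
  Job 1: M1 done at 23, M2 done at 27
Makespan = 27

27


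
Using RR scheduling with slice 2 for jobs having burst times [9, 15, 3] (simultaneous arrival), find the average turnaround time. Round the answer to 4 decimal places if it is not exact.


Time quantum = 2
Execution trace:
  J1 runs 2 units, time = 2
  J2 runs 2 units, time = 4
  J3 runs 2 units, time = 6
  J1 runs 2 units, time = 8
  J2 runs 2 units, time = 10
  J3 runs 1 units, time = 11
  J1 runs 2 units, time = 13
  J2 runs 2 units, time = 15
  J1 runs 2 units, time = 17
  J2 runs 2 units, time = 19
  J1 runs 1 units, time = 20
  J2 runs 2 units, time = 22
  J2 runs 2 units, time = 24
  J2 runs 2 units, time = 26
  J2 runs 1 units, time = 27
Finish times: [20, 27, 11]
Average turnaround = 58/3 = 19.3333

19.3333
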